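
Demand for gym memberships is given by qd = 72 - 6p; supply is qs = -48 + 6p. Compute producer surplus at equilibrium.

Equilibrium: 72 - 6p = -48 + 6p gives p* = 10, q* = 12.
Supply starts at p = 8 (where qs = 0).
PS = ½(10 − 8)(12) = 12.

Producer surplus = 12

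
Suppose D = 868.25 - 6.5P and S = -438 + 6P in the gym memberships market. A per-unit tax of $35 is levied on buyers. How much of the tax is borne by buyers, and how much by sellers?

Buyers bear $16.8, sellers bear $18.2

Pre-tax equilibrium: P* = 104.5, Q* = 189.
Tax on buyers shifts demand to D = 868.25 − 6.5(P + 35) = 640.75 - 6.5P.
640.75 - 6.5P = -438 + 6P gives seller price Ps = 86.3; buyers pay Pb = 86.3 + 35 = 121.3.
New quantity: Q = 868.25 − 6.5(121.3) = 79.8.
Buyer burden = 121.3 − 104.5 = 16.8; seller burden = 104.5 − 86.3 = 18.2.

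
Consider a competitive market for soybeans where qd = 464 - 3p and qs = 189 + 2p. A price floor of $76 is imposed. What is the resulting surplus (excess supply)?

Equilibrium price would be p* = 55, so the floor at 76 binds.
At p = 76: qd = 236, qs = 341.
Surplus = 341 − 236 = 105.

Surplus = 105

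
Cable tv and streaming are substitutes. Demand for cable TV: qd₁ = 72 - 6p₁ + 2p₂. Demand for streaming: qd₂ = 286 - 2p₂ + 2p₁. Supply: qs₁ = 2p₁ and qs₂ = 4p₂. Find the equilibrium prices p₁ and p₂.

Market 1: 72 - 6p₁ + 2p₂ = 2p₁ → 8p₁ - 2p₂ = 72.
Market 2: 6p₂ - 2p₁ = 286.
Eliminating p₂: 6×(1) + 2×(2) gives 44p₁ = 1004, so p₁ = 251/11.
Back-substitute into (2): p₂ = (286 + 2×251/11) / 6 = 608/11.

p₁ = 251/11, p₂ = 608/11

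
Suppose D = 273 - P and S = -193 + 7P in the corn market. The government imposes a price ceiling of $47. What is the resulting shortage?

Shortage = 90

Equilibrium price would be P* = 58.25, so the ceiling at 47 binds.
At P = 47: D = 273 − 1(47) = 226, S = -193 + 7(47) = 136.
Shortage = 226 − 136 = 90.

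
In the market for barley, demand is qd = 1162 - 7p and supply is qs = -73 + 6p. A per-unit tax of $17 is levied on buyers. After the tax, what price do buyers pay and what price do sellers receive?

Buyers pay 1337/13, sellers receive 1116/13

Pre-tax equilibrium: p* = 95, q* = 497.
Tax on buyers shifts demand to qd = 1162 − 7(p + 17) = 1043 - 7p.
1043 - 7p = -73 + 6p gives seller price ps = 1116/13; buyers pay pb = 1116/13 + 17 = 1337/13.
New quantity: q = 1162 − 7(1337/13) = 5747/13.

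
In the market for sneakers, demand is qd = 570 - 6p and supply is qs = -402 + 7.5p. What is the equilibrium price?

Set qd = qs: 570 - 6p = -402 + 7.5p.
972 = 13.5p, so p* = 72.
q* = 570 − 6(72) = 138.

p* = 72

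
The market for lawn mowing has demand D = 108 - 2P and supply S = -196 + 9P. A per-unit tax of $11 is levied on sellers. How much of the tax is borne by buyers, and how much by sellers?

Buyers bear $9, sellers bear $2

Pre-tax equilibrium: P* = 304/11, Q* = 580/11.
Tax on sellers shifts supply to S = -196 + 9(P − 11) = -295 + 9P.
108 - 2P = -295 + 9P gives buyer price Pb = 403/11; sellers receive Ps = 403/11 − 11 = 282/11.
New quantity: Q = 108 − 2(403/11) = 382/11.
Buyer burden = 403/11 − 304/11 = 9; seller burden = 304/11 − 282/11 = 2.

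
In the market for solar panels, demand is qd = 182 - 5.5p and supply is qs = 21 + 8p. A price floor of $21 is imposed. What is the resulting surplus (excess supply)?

Surplus = 122.5

Equilibrium price would be p* = 322/27, so the floor at 21 binds.
At p = 21: qd = 66.5, qs = 189.
Surplus = 189 − 66.5 = 122.5.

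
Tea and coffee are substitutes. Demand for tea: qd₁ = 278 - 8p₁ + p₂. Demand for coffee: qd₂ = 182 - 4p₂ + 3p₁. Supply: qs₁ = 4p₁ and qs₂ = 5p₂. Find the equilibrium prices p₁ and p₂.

Market 1: 278 - 8p₁ + p₂ = 4p₁ → 12p₁ - p₂ = 278.
Market 2: 9p₂ - 3p₁ = 182.
Eliminating p₂: 9×(1) + 1×(2) gives 105p₁ = 2684, so p₁ = 2684/105.
Back-substitute into (2): p₂ = (182 + 3×2684/105) / 9 = 1006/35.

p₁ = 2684/105, p₂ = 1006/35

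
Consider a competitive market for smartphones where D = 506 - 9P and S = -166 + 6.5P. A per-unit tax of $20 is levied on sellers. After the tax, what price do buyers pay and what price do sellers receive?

Pre-tax equilibrium: P* = 1344/31, Q* = 3590/31.
Tax on sellers shifts supply to S = -166 + 6.5(P − 20) = -296 + 6.5P.
506 - 9P = -296 + 6.5P gives buyer price Pb = 1604/31; sellers receive Ps = 1604/31 − 20 = 984/31.
New quantity: Q = 506 − 9(1604/31) = 1250/31.

Buyers pay 1604/31, sellers receive 984/31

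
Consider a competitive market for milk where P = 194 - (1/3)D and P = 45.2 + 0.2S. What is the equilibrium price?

Set the two price expressions equal: 194 - (1/3)Q = 45.2 + 0.2Q.
148.8 = (8/15)Q, so Q* = 279.
P* = 194 − (1/3)(279) = 101.

P* = 101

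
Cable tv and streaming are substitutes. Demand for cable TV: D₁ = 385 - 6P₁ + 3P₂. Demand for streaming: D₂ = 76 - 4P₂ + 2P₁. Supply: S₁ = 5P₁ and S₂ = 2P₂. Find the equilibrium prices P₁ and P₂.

P₁ = 42.3, P₂ = 803/30

Market 1: 385 - 6P₁ + 3P₂ = 5P₁ → 11P₁ - 3P₂ = 385.
Market 2: 6P₂ - 2P₁ = 76.
Eliminating P₂: 6×(1) + 3×(2) gives 60P₁ = 2538, so P₁ = 42.3.
Back-substitute into (2): P₂ = (76 + 2×42.3) / 6 = 803/30.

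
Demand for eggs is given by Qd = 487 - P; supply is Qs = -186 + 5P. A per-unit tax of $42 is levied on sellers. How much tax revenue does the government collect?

Tax revenue = 14273

Pre-tax equilibrium: P* = 673/6, Q* = 2249/6.
Tax on sellers shifts supply to Qs = -186 + 5(P − 42) = -396 + 5P.
487 - P = -396 + 5P gives buyer price Pb = 883/6; sellers receive Ps = 883/6 − 42 = 631/6.
New quantity: Q = 487 − 1(883/6) = 2039/6.
Revenue = 42 × 2039/6 = 14273.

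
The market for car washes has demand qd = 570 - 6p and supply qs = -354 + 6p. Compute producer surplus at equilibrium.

Producer surplus = 972

Equilibrium: 570 - 6p = -354 + 6p gives p* = 77, q* = 108.
Supply starts at p = 59 (where qs = 0).
PS = ½(77 − 59)(108) = 972.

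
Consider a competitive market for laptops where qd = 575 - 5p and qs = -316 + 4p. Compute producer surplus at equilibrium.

Producer surplus = 800

Equilibrium: 575 - 5p = -316 + 4p gives p* = 99, q* = 80.
Supply starts at p = 79 (where qs = 0).
PS = ½(99 − 79)(80) = 800.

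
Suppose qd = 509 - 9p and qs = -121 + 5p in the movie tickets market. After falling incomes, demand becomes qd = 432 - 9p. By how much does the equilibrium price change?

Δp = -5.5

Original equilibrium: p* = 45, q* = 104.
New equilibrium: 432 - 9p = -121 + 5p, so 553 = 14p and p' = 39.5; q' = 432 − 9(39.5) = 76.5.
Change in price: 39.5 − 45 = -5.5.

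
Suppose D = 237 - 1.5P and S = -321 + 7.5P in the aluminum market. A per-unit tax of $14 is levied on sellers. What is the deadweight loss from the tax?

Pre-tax equilibrium: P* = 62, Q* = 144.
Tax on sellers shifts supply to S = -321 + 7.5(P − 14) = -426 + 7.5P.
237 - 1.5P = -426 + 7.5P gives buyer price Pb = 221/3; sellers receive Ps = 221/3 − 14 = 179/3.
New quantity: Q = 237 − 1.5(221/3) = 126.5.
DWL = ½ × 14 × (144 − 126.5) = 122.5.

Deadweight loss = 122.5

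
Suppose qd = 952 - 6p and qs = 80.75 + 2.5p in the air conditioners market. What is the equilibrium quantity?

Set qd = qs: 952 - 6p = 80.75 + 2.5p.
871.25 = 8.5p, so p* = 102.5.
q* = 952 − 6(102.5) = 337.

q* = 337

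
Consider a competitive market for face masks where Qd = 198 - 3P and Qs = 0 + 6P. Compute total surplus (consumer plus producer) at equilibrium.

Total surplus = 4356

Equilibrium: 198 - 3P = 0 + 6P gives P* = 22, Q* = 132.
Demand choke price: P = 66; supply starts at P = 0.
CS = ½(66 − 22)(132) = 2904; PS = ½(22 − 0)(132) = 1452.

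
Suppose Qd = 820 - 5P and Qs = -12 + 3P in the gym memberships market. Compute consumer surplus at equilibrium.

Consumer surplus = 9000

Equilibrium: 820 - 5P = -12 + 3P gives P* = 104, Q* = 300.
Demand choke price (Qd = 0): P = 164.
CS = ½(164 − 104)(300) = 9000.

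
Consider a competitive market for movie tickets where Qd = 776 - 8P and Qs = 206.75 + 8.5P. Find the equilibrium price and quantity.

P* = 34.5, Q* = 500

Set Qd = Qs: 776 - 8P = 206.75 + 8.5P.
569.25 = 16.5P, so P* = 34.5.
Q* = 776 − 8(34.5) = 500.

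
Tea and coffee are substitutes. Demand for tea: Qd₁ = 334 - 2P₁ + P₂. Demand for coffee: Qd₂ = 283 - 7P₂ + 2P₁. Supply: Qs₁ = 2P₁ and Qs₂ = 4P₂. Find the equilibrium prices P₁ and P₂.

Market 1: 334 - 2P₁ + P₂ = 2P₁ → 4P₁ - P₂ = 334.
Market 2: 11P₂ - 2P₁ = 283.
Eliminating P₂: 11×(1) + 1×(2) gives 42P₁ = 3957, so P₁ = 1319/14.
Back-substitute into (2): P₂ = (283 + 2×1319/14) / 11 = 300/7.

P₁ = 1319/14, P₂ = 300/7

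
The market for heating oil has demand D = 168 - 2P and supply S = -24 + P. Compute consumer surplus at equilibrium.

Consumer surplus = 400

Equilibrium: 168 - 2P = -24 + P gives P* = 64, Q* = 40.
Demand choke price (D = 0): P = 84.
CS = ½(84 − 64)(40) = 400.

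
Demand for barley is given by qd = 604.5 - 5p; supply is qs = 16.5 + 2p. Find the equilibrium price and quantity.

Set qd = qs: 604.5 - 5p = 16.5 + 2p.
588 = 7p, so p* = 84.
q* = 604.5 − 5(84) = 184.5.

p* = 84, q* = 184.5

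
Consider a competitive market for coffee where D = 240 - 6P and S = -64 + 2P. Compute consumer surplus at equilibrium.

Equilibrium: 240 - 6P = -64 + 2P gives P* = 38, Q* = 12.
Demand choke price (D = 0): P = 40.
CS = ½(40 − 38)(12) = 12.

Consumer surplus = 12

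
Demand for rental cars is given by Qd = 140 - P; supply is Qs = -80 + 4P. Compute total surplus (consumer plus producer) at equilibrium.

Total surplus = 5760

Equilibrium: 140 - P = -80 + 4P gives P* = 44, Q* = 96.
Demand choke price: P = 140; supply starts at P = 20.
CS = ½(140 − 44)(96) = 4608; PS = ½(44 − 20)(96) = 1152.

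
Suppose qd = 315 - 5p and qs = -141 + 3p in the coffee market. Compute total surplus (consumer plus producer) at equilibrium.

Equilibrium: 315 - 5p = -141 + 3p gives p* = 57, q* = 30.
Demand choke price: p = 63; supply starts at p = 47.
CS = ½(63 − 57)(30) = 90; PS = ½(57 − 47)(30) = 150.

Total surplus = 240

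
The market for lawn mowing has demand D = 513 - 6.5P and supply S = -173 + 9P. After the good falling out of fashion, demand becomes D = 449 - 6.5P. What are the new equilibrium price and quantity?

P' = 1244/31, Q' = 5833/31

Original equilibrium: P* = 1372/31, Q* = 6985/31.
New equilibrium: 449 - 6.5P = -173 + 9P, so 622 = 15.5P and P' = 1244/31; Q' = 449 − 6.5(1244/31) = 5833/31.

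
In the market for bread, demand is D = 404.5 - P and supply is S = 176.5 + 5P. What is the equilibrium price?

P* = 38

Set D = S: 404.5 - P = 176.5 + 5P.
228 = 6P, so P* = 38.
Q* = 404.5 − 1(38) = 366.5.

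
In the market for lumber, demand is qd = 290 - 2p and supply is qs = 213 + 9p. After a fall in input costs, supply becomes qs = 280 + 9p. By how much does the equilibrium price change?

Δp = -67/11

Original equilibrium: p* = 7, q* = 276.
New equilibrium: 290 - 2p = 280 + 9p, so 10 = 11p and p' = 10/11; q' = 290 − 2(10/11) = 3170/11.
Change in price: 10/11 − 7 = -67/11.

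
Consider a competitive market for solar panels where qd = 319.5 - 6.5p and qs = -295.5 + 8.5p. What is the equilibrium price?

p* = 41

Set qd = qs: 319.5 - 6.5p = -295.5 + 8.5p.
615 = 15p, so p* = 41.
q* = 319.5 − 6.5(41) = 53.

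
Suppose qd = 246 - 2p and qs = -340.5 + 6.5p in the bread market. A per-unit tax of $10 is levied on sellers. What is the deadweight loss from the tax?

Deadweight loss = 1300/17

Pre-tax equilibrium: p* = 69, q* = 108.
Tax on sellers shifts supply to qs = -340.5 + 6.5(p − 10) = -405.5 + 6.5p.
246 - 2p = -405.5 + 6.5p gives buyer price pb = 1303/17; sellers receive ps = 1303/17 − 10 = 1133/17.
New quantity: q = 246 − 2(1303/17) = 1576/17.
DWL = ½ × 10 × (108 − 1576/17) = 1300/17.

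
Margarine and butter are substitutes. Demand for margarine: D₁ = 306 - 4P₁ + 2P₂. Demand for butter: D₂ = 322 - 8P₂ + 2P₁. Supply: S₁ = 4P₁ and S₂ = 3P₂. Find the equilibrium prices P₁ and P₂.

Market 1: 306 - 4P₁ + 2P₂ = 4P₁ → 8P₁ - 2P₂ = 306.
Market 2: 11P₂ - 2P₁ = 322.
Eliminating P₂: 11×(1) + 2×(2) gives 84P₁ = 4010, so P₁ = 2005/42.
Back-substitute into (2): P₂ = (322 + 2×2005/42) / 11 = 797/21.

P₁ = 2005/42, P₂ = 797/21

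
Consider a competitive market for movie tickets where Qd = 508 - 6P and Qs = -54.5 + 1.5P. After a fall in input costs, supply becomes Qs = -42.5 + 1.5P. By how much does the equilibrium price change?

Original equilibrium: P* = 75, Q* = 58.
New equilibrium: 508 - 6P = -42.5 + 1.5P, so 550.5 = 7.5P and P' = 73.4; Q' = 508 − 6(73.4) = 67.6.
Change in price: 73.4 − 75 = -1.6.

ΔP = -1.6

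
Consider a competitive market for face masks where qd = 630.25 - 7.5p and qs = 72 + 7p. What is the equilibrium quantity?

Set qd = qs: 630.25 - 7.5p = 72 + 7p.
558.25 = 14.5p, so p* = 38.5.
q* = 630.25 − 7.5(38.5) = 341.5.

q* = 341.5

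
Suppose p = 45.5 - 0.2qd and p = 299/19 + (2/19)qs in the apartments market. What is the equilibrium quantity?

Set the two price expressions equal: 45.5 - 0.2q = 299/19 + (2/19)q.
1131/38 = (29/95)q, so q* = 97.5.
p* = 45.5 − (0.2)(97.5) = 26.

q* = 97.5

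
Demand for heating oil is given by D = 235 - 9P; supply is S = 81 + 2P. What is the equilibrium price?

P* = 14

Set D = S: 235 - 9P = 81 + 2P.
154 = 11P, so P* = 14.
Q* = 235 − 9(14) = 109.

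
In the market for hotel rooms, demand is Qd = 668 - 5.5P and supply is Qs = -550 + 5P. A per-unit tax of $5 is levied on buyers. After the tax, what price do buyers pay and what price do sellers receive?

Buyers pay 2486/21, sellers receive 2381/21

Pre-tax equilibrium: P* = 116, Q* = 30.
Tax on buyers shifts demand to Qd = 668 − 5.5(P + 5) = 640.5 - 5.5P.
640.5 - 5.5P = -550 + 5P gives seller price Ps = 2381/21; buyers pay Pb = 2381/21 + 5 = 2486/21.
New quantity: Q = 668 − 5.5(2486/21) = 355/21.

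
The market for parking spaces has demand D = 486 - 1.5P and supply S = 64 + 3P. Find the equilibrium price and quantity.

Set D = S: 486 - 1.5P = 64 + 3P.
422 = 4.5P, so P* = 844/9.
Q* = 486 − 1.5(844/9) = 1036/3.

P* = 844/9, Q* = 1036/3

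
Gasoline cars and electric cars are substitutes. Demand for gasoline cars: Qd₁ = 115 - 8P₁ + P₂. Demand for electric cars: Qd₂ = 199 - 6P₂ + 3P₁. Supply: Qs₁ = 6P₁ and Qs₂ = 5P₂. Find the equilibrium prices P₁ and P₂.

P₁ = 1464/151, P₂ = 3131/151

Market 1: 115 - 8P₁ + P₂ = 6P₁ → 14P₁ - P₂ = 115.
Market 2: 11P₂ - 3P₁ = 199.
Eliminating P₂: 11×(1) + 1×(2) gives 151P₁ = 1464, so P₁ = 1464/151.
Back-substitute into (2): P₂ = (199 + 3×1464/151) / 11 = 3131/151.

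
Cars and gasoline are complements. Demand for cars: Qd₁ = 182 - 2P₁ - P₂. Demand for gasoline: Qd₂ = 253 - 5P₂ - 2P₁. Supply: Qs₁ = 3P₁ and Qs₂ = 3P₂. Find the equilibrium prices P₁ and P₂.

Market 1: 182 - 2P₁ - P₂ = 3P₁ → 5P₁ + P₂ = 182.
Market 2: 8P₂ + 2P₁ = 253.
Eliminating P₂: 8×(1) − 1×(2) gives 38P₁ = 1203, so P₁ = 1203/38.
Back-substitute into (2): P₂ = (253 − 2×1203/38) / 8 = 901/38.

P₁ = 1203/38, P₂ = 901/38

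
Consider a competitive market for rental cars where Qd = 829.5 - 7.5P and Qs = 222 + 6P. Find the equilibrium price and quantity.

Set Qd = Qs: 829.5 - 7.5P = 222 + 6P.
607.5 = 13.5P, so P* = 45.
Q* = 829.5 − 7.5(45) = 492.

P* = 45, Q* = 492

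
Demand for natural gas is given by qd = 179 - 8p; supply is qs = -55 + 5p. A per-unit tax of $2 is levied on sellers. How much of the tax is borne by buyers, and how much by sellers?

Buyers bear 10/13, sellers bear 16/13

Pre-tax equilibrium: p* = 18, q* = 35.
Tax on sellers shifts supply to qs = -55 + 5(p − 2) = -65 + 5p.
179 - 8p = -65 + 5p gives buyer price pb = 244/13; sellers receive ps = 244/13 − 2 = 218/13.
New quantity: q = 179 − 8(244/13) = 375/13.
Buyer burden = 244/13 − 18 = 10/13; seller burden = 18 − 218/13 = 16/13.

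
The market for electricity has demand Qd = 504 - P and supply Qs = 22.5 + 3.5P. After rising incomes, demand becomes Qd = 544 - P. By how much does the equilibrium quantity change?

ΔQ = 280/9

Original equilibrium: P* = 107, Q* = 397.
New equilibrium: 544 - P = 22.5 + 3.5P, so 521.5 = 4.5P and P' = 1043/9; Q' = 544 − 1(1043/9) = 3853/9.
Change in quantity: 3853/9 − 397 = 280/9.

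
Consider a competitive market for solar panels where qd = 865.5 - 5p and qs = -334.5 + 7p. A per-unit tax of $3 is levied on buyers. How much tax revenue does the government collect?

Tax revenue = 1070.25

Pre-tax equilibrium: p* = 100, q* = 365.5.
Tax on buyers shifts demand to qd = 865.5 − 5(p + 3) = 850.5 - 5p.
850.5 - 5p = -334.5 + 7p gives seller price ps = 98.75; buyers pay pb = 98.75 + 3 = 101.75.
New quantity: q = 865.5 − 5(101.75) = 356.75.
Revenue = 3 × 356.75 = 1070.25.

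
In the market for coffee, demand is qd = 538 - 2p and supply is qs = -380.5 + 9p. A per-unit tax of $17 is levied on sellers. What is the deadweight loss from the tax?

Deadweight loss = 2601/11

Pre-tax equilibrium: p* = 83.5, q* = 371.
Tax on sellers shifts supply to qs = -380.5 + 9(p − 17) = -533.5 + 9p.
538 - 2p = -533.5 + 9p gives buyer price pb = 2143/22; sellers receive ps = 2143/22 − 17 = 1769/22.
New quantity: q = 538 − 2(2143/22) = 3775/11.
DWL = ½ × 17 × (371 − 3775/11) = 2601/11.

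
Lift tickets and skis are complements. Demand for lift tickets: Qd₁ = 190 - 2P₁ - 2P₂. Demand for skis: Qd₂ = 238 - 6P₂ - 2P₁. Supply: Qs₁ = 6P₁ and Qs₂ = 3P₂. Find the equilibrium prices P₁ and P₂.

P₁ = 617/34, P₂ = 381/17

Market 1: 190 - 2P₁ - 2P₂ = 6P₁ → 8P₁ + 2P₂ = 190.
Market 2: 9P₂ + 2P₁ = 238.
Eliminating P₂: 9×(1) − 2×(2) gives 68P₁ = 1234, so P₁ = 617/34.
Back-substitute into (2): P₂ = (238 − 2×617/34) / 9 = 381/17.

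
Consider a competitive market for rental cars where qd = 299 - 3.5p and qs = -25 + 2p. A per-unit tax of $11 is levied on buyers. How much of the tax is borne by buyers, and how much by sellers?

Buyers bear $4, sellers bear $7

Pre-tax equilibrium: p* = 648/11, q* = 1021/11.
Tax on buyers shifts demand to qd = 299 − 3.5(p + 11) = 260.5 - 3.5p.
260.5 - 3.5p = -25 + 2p gives seller price ps = 571/11; buyers pay pb = 571/11 + 11 = 692/11.
New quantity: q = 299 − 3.5(692/11) = 867/11.
Buyer burden = 692/11 − 648/11 = 4; seller burden = 648/11 − 571/11 = 7.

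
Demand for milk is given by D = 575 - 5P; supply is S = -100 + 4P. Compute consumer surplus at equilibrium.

Consumer surplus = 4000

Equilibrium: 575 - 5P = -100 + 4P gives P* = 75, Q* = 200.
Demand choke price (D = 0): P = 115.
CS = ½(115 − 75)(200) = 4000.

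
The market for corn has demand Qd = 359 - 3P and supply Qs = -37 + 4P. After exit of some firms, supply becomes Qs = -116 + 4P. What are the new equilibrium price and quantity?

P' = 475/7, Q' = 1088/7

Original equilibrium: P* = 396/7, Q* = 1325/7.
New equilibrium: 359 - 3P = -116 + 4P, so 475 = 7P and P' = 475/7; Q' = 359 − 3(475/7) = 1088/7.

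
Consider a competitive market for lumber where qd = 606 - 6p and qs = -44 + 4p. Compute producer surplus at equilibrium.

Equilibrium: 606 - 6p = -44 + 4p gives p* = 65, q* = 216.
Supply starts at p = 11 (where qs = 0).
PS = ½(65 − 11)(216) = 5832.

Producer surplus = 5832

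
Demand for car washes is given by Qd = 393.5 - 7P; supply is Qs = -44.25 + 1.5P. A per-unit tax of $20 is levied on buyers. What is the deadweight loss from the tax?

Pre-tax equilibrium: P* = 51.5, Q* = 33.
Tax on buyers shifts demand to Qd = 393.5 − 7(P + 20) = 253.5 - 7P.
253.5 - 7P = -44.25 + 1.5P gives seller price Ps = 1191/34; buyers pay Pb = 1191/34 + 20 = 1871/34.
New quantity: Q = 393.5 − 7(1871/34) = 141/17.
DWL = ½ × 20 × (33 − 141/17) = 4200/17.

Deadweight loss = 4200/17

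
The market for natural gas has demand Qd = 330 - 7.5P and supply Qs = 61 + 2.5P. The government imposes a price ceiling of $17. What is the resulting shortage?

Shortage = 99

Equilibrium price would be P* = 26.9, so the ceiling at 17 binds.
At P = 17: Qd = 330 − 7.5(17) = 202.5, Qs = 61 + 2.5(17) = 103.5.
Shortage = 202.5 − 103.5 = 99.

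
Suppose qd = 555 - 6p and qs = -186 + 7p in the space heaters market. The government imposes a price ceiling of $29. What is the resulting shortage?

Shortage = 364

Equilibrium price would be p* = 57, so the ceiling at 29 binds.
At p = 29: qd = 555 − 6(29) = 381, qs = -186 + 7(29) = 17.
Shortage = 381 − 17 = 364.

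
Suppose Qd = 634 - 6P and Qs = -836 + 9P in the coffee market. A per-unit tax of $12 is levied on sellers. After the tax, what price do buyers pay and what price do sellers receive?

Buyers pay $105.2, sellers receive $93.2

Pre-tax equilibrium: P* = 98, Q* = 46.
Tax on sellers shifts supply to Qs = -836 + 9(P − 12) = -944 + 9P.
634 - 6P = -944 + 9P gives buyer price Pb = 105.2; sellers receive Ps = 105.2 − 12 = 93.2.
New quantity: Q = 634 − 6(105.2) = 2.8.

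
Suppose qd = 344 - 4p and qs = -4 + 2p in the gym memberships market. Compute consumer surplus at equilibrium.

Equilibrium: 344 - 4p = -4 + 2p gives p* = 58, q* = 112.
Demand choke price (qd = 0): p = 86.
CS = ½(86 − 58)(112) = 1568.

Consumer surplus = 1568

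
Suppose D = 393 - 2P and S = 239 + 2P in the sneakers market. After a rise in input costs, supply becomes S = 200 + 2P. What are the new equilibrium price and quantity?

P' = 48.25, Q' = 296.5

Original equilibrium: P* = 38.5, Q* = 316.
New equilibrium: 393 - 2P = 200 + 2P, so 193 = 4P and P' = 48.25; Q' = 393 − 2(48.25) = 296.5.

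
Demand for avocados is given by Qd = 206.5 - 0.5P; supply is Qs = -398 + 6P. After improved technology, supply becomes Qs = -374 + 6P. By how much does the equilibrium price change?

Original equilibrium: P* = 93, Q* = 160.
New equilibrium: 206.5 - 0.5P = -374 + 6P, so 580.5 = 6.5P and P' = 1161/13; Q' = 206.5 − 0.5(1161/13) = 2104/13.
Change in price: 1161/13 − 93 = -48/13.

ΔP = -48/13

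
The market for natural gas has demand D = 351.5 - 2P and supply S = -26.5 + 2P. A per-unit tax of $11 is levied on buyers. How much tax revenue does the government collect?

Tax revenue = 1666.5

Pre-tax equilibrium: P* = 94.5, Q* = 162.5.
Tax on buyers shifts demand to D = 351.5 − 2(P + 11) = 329.5 - 2P.
329.5 - 2P = -26.5 + 2P gives seller price Ps = 89; buyers pay Pb = 89 + 11 = 100.
New quantity: Q = 351.5 − 2(100) = 151.5.
Revenue = 11 × 151.5 = 1666.5.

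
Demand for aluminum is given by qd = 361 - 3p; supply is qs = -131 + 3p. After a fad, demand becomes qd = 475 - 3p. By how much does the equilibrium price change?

Original equilibrium: p* = 82, q* = 115.
New equilibrium: 475 - 3p = -131 + 3p, so 606 = 6p and p' = 101; q' = 475 − 3(101) = 172.
Change in price: 101 − 82 = 19.

Δp = 19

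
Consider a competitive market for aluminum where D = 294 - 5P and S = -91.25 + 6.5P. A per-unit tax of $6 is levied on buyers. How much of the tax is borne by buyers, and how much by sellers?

Buyers bear 78/23, sellers bear 60/23

Pre-tax equilibrium: P* = 33.5, Q* = 126.5.
Tax on buyers shifts demand to D = 294 − 5(P + 6) = 264 - 5P.
264 - 5P = -91.25 + 6.5P gives seller price Ps = 1421/46; buyers pay Pb = 1421/46 + 6 = 1697/46.
New quantity: Q = 294 − 5(1697/46) = 5039/46.
Buyer burden = 1697/46 − 33.5 = 78/23; seller burden = 33.5 − 1421/46 = 60/23.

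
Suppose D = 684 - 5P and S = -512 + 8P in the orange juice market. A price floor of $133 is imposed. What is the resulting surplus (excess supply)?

Equilibrium price would be P* = 92, so the floor at 133 binds.
At P = 133: D = 19, S = 552.
Surplus = 552 − 19 = 533.

Surplus = 533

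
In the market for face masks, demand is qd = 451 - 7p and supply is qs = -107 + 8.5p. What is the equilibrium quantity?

Set qd = qs: 451 - 7p = -107 + 8.5p.
558 = 15.5p, so p* = 36.
q* = 451 − 7(36) = 199.

q* = 199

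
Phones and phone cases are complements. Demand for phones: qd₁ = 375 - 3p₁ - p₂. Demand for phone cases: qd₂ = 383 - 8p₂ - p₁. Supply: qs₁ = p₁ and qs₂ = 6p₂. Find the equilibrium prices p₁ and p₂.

Market 1: 375 - 3p₁ - p₂ = p₁ → 4p₁ + p₂ = 375.
Market 2: 14p₂ + p₁ = 383.
Eliminating p₂: 14×(1) − 1×(2) gives 55p₁ = 4867, so p₁ = 4867/55.
Back-substitute into (2): p₂ = (383 − 1×4867/55) / 14 = 1157/55.

p₁ = 4867/55, p₂ = 1157/55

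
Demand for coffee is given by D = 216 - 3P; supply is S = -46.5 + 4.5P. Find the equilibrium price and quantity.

P* = 35, Q* = 111

Set D = S: 216 - 3P = -46.5 + 4.5P.
262.5 = 7.5P, so P* = 35.
Q* = 216 − 3(35) = 111.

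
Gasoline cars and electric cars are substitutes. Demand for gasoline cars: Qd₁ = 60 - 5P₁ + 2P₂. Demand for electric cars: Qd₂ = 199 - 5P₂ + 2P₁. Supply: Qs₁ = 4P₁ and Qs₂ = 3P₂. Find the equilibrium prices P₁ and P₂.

P₁ = 439/34, P₂ = 1911/68

Market 1: 60 - 5P₁ + 2P₂ = 4P₁ → 9P₁ - 2P₂ = 60.
Market 2: 8P₂ - 2P₁ = 199.
Eliminating P₂: 8×(1) + 2×(2) gives 68P₁ = 878, so P₁ = 439/34.
Back-substitute into (2): P₂ = (199 + 2×439/34) / 8 = 1911/68.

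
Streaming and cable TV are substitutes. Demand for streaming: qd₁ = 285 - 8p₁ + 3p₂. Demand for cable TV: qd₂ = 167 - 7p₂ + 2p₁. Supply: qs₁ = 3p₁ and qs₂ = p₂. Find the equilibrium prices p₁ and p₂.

Market 1: 285 - 8p₁ + 3p₂ = 3p₁ → 11p₁ - 3p₂ = 285.
Market 2: 8p₂ - 2p₁ = 167.
Eliminating p₂: 8×(1) + 3×(2) gives 82p₁ = 2781, so p₁ = 2781/82.
Back-substitute into (2): p₂ = (167 + 2×2781/82) / 8 = 2407/82.

p₁ = 2781/82, p₂ = 2407/82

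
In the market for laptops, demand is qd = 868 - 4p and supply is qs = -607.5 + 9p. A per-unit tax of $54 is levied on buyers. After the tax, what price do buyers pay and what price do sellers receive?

Pre-tax equilibrium: p* = 113.5, q* = 414.
Tax on buyers shifts demand to qd = 868 − 4(p + 54) = 652 - 4p.
652 - 4p = -607.5 + 9p gives seller price ps = 2519/26; buyers pay pb = 2519/26 + 54 = 3923/26.
New quantity: q = 868 − 4(3923/26) = 3438/13.

Buyers pay 3923/26, sellers receive 2519/26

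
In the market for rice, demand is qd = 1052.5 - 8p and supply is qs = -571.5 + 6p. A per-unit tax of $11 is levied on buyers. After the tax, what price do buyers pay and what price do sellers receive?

Buyers pay 845/7, sellers receive 768/7

Pre-tax equilibrium: p* = 116, q* = 124.5.
Tax on buyers shifts demand to qd = 1052.5 − 8(p + 11) = 964.5 - 8p.
964.5 - 8p = -571.5 + 6p gives seller price ps = 768/7; buyers pay pb = 768/7 + 11 = 845/7.
New quantity: q = 1052.5 − 8(845/7) = 1215/14.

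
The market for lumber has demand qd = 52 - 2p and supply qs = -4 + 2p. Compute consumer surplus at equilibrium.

Consumer surplus = 144

Equilibrium: 52 - 2p = -4 + 2p gives p* = 14, q* = 24.
Demand choke price (qd = 0): p = 26.
CS = ½(26 − 14)(24) = 144.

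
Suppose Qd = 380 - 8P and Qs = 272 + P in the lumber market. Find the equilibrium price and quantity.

P* = 12, Q* = 284

Set Qd = Qs: 380 - 8P = 272 + P.
108 = 9P, so P* = 12.
Q* = 380 − 8(12) = 284.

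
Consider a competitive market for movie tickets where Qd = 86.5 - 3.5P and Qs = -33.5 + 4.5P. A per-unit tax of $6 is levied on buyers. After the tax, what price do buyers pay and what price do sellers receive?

Buyers pay $18.375, sellers receive $12.375

Pre-tax equilibrium: P* = 15, Q* = 34.
Tax on buyers shifts demand to Qd = 86.5 − 3.5(P + 6) = 65.5 - 3.5P.
65.5 - 3.5P = -33.5 + 4.5P gives seller price Ps = 12.375; buyers pay Pb = 12.375 + 6 = 18.375.
New quantity: Q = 86.5 − 3.5(18.375) = 22.1875.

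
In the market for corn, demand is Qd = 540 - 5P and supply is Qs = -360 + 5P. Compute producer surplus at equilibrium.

Equilibrium: 540 - 5P = -360 + 5P gives P* = 90, Q* = 90.
Supply starts at P = 72 (where Qs = 0).
PS = ½(90 − 72)(90) = 810.

Producer surplus = 810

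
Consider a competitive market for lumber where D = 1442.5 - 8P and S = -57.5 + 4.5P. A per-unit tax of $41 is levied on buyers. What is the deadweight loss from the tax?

Deadweight loss = 2420.64

Pre-tax equilibrium: P* = 120, Q* = 482.5.
Tax on buyers shifts demand to D = 1442.5 − 8(P + 41) = 1114.5 - 8P.
1114.5 - 8P = -57.5 + 4.5P gives seller price Ps = 93.76; buyers pay Pb = 93.76 + 41 = 134.76.
New quantity: Q = 1442.5 − 8(134.76) = 364.42.
DWL = ½ × 41 × (482.5 − 364.42) = 2420.64.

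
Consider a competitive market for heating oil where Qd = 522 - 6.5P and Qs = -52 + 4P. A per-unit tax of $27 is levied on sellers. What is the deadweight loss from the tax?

Pre-tax equilibrium: P* = 164/3, Q* = 500/3.
Tax on sellers shifts supply to Qs = -52 + 4(P − 27) = -160 + 4P.
522 - 6.5P = -160 + 4P gives buyer price Pb = 1364/21; sellers receive Ps = 1364/21 − 27 = 797/21.
New quantity: Q = 522 − 6.5(1364/21) = 2096/21.
DWL = ½ × 27 × (500/3 − 2096/21) = 6318/7.

Deadweight loss = 6318/7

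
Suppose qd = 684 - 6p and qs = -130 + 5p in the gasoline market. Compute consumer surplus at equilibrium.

Equilibrium: 684 - 6p = -130 + 5p gives p* = 74, q* = 240.
Demand choke price (qd = 0): p = 114.
CS = ½(114 − 74)(240) = 4800.

Consumer surplus = 4800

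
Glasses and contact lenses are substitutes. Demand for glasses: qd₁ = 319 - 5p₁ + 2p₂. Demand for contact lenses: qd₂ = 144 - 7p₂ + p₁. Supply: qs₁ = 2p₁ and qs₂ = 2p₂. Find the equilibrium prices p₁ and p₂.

p₁ = 3159/61, p₂ = 1327/61

Market 1: 319 - 5p₁ + 2p₂ = 2p₁ → 7p₁ - 2p₂ = 319.
Market 2: 9p₂ - p₁ = 144.
Eliminating p₂: 9×(1) + 2×(2) gives 61p₁ = 3159, so p₁ = 3159/61.
Back-substitute into (2): p₂ = (144 + 1×3159/61) / 9 = 1327/61.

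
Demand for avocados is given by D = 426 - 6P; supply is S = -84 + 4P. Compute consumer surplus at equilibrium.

Consumer surplus = 1200

Equilibrium: 426 - 6P = -84 + 4P gives P* = 51, Q* = 120.
Demand choke price (D = 0): P = 71.
CS = ½(71 − 51)(120) = 1200.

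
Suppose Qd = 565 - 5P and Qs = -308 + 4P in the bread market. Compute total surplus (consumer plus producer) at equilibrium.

Equilibrium: 565 - 5P = -308 + 4P gives P* = 97, Q* = 80.
Demand choke price: P = 113; supply starts at P = 77.
CS = ½(113 − 97)(80) = 640; PS = ½(97 − 77)(80) = 800.

Total surplus = 1440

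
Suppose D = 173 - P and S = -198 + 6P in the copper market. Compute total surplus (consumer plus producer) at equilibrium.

Equilibrium: 173 - P = -198 + 6P gives P* = 53, Q* = 120.
Demand choke price: P = 173; supply starts at P = 33.
CS = ½(173 − 53)(120) = 7200; PS = ½(53 − 33)(120) = 1200.

Total surplus = 8400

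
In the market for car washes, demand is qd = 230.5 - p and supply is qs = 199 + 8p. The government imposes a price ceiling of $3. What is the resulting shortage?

Shortage = 4.5

Equilibrium price would be p* = 3.5, so the ceiling at 3 binds.
At p = 3: qd = 230.5 − 1(3) = 227.5, qs = 199 + 8(3) = 223.
Shortage = 227.5 − 223 = 4.5.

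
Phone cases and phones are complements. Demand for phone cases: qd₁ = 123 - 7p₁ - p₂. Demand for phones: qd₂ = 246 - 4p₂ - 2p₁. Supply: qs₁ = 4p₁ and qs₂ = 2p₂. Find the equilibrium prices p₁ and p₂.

p₁ = 7.6875, p₂ = 38.4375

Market 1: 123 - 7p₁ - p₂ = 4p₁ → 11p₁ + p₂ = 123.
Market 2: 6p₂ + 2p₁ = 246.
Eliminating p₂: 6×(1) − 1×(2) gives 64p₁ = 492, so p₁ = 7.6875.
Back-substitute into (2): p₂ = (246 − 2×7.6875) / 6 = 38.4375.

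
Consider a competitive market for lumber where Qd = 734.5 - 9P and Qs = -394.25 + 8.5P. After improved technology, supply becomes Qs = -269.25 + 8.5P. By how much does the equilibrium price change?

Original equilibrium: P* = 64.5, Q* = 154.
New equilibrium: 734.5 - 9P = -269.25 + 8.5P, so 1003.75 = 17.5P and P' = 803/14; Q' = 734.5 − 9(803/14) = 1528/7.
Change in price: 803/14 − 64.5 = -50/7.

ΔP = -50/7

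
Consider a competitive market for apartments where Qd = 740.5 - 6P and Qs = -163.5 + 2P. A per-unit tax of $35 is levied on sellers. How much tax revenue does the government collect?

Tax revenue = 350

Pre-tax equilibrium: P* = 113, Q* = 62.5.
Tax on sellers shifts supply to Qs = -163.5 + 2(P − 35) = -233.5 + 2P.
740.5 - 6P = -233.5 + 2P gives buyer price Pb = 121.75; sellers receive Ps = 121.75 − 35 = 86.75.
New quantity: Q = 740.5 − 6(121.75) = 10.
Revenue = 35 × 10 = 350.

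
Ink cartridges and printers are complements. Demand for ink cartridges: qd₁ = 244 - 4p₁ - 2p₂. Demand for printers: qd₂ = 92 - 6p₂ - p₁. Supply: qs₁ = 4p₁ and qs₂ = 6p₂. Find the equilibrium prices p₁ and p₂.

p₁ = 1372/47, p₂ = 246/47

Market 1: 244 - 4p₁ - 2p₂ = 4p₁ → 8p₁ + 2p₂ = 244.
Market 2: 12p₂ + p₁ = 92.
Eliminating p₂: 12×(1) − 2×(2) gives 94p₁ = 2744, so p₁ = 1372/47.
Back-substitute into (2): p₂ = (92 − 1×1372/47) / 12 = 246/47.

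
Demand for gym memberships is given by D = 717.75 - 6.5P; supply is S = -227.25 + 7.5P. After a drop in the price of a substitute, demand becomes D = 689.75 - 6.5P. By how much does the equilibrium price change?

Original equilibrium: P* = 67.5, Q* = 279.
New equilibrium: 689.75 - 6.5P = -227.25 + 7.5P, so 917 = 14P and P' = 65.5; Q' = 689.75 − 6.5(65.5) = 264.
Change in price: 65.5 − 67.5 = -2.

ΔP = -2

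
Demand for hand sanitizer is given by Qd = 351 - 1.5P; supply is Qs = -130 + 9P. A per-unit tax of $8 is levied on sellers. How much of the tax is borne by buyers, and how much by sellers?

Pre-tax equilibrium: P* = 962/21, Q* = 1976/7.
Tax on sellers shifts supply to Qs = -130 + 9(P − 8) = -202 + 9P.
351 - 1.5P = -202 + 9P gives buyer price Pb = 158/3; sellers receive Ps = 158/3 − 8 = 134/3.
New quantity: Q = 351 − 1.5(158/3) = 272.
Buyer burden = 158/3 − 962/21 = 48/7; seller burden = 962/21 − 134/3 = 8/7.

Buyers bear 48/7, sellers bear 8/7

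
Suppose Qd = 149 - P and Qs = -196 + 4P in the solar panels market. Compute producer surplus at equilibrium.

Equilibrium: 149 - P = -196 + 4P gives P* = 69, Q* = 80.
Supply starts at P = 49 (where Qs = 0).
PS = ½(69 − 49)(80) = 800.

Producer surplus = 800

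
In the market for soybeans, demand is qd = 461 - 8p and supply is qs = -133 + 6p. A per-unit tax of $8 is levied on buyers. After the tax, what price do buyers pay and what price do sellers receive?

Buyers pay 321/7, sellers receive 265/7

Pre-tax equilibrium: p* = 297/7, q* = 851/7.
Tax on buyers shifts demand to qd = 461 − 8(p + 8) = 397 - 8p.
397 - 8p = -133 + 6p gives seller price ps = 265/7; buyers pay pb = 265/7 + 8 = 321/7.
New quantity: q = 461 − 8(321/7) = 659/7.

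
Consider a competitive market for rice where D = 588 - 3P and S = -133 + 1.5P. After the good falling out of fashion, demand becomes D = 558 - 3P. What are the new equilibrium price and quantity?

P' = 1382/9, Q' = 292/3

Original equilibrium: P* = 1442/9, Q* = 322/3.
New equilibrium: 558 - 3P = -133 + 1.5P, so 691 = 4.5P and P' = 1382/9; Q' = 558 − 3(1382/9) = 292/3.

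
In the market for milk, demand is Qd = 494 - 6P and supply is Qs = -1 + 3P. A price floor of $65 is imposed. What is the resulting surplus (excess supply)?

Equilibrium price would be P* = 55, so the floor at 65 binds.
At P = 65: Qd = 104, Qs = 194.
Surplus = 194 − 104 = 90.

Surplus = 90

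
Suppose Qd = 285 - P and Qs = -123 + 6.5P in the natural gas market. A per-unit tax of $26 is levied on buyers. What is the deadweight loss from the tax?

Pre-tax equilibrium: P* = 54.4, Q* = 230.6.
Tax on buyers shifts demand to Qd = 285 − 1(P + 26) = 259 - P.
259 - P = -123 + 6.5P gives seller price Ps = 764/15; buyers pay Pb = 764/15 + 26 = 1154/15.
New quantity: Q = 285 − 1(1154/15) = 3121/15.
DWL = ½ × 26 × (230.6 − 3121/15) = 4394/15.

Deadweight loss = 4394/15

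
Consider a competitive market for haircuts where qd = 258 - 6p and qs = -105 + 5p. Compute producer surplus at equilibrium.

Equilibrium: 258 - 6p = -105 + 5p gives p* = 33, q* = 60.
Supply starts at p = 21 (where qs = 0).
PS = ½(33 − 21)(60) = 360.

Producer surplus = 360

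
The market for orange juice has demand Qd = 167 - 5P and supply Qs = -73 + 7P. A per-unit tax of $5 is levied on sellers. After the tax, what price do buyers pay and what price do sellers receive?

Buyers pay 275/12, sellers receive 215/12

Pre-tax equilibrium: P* = 20, Q* = 67.
Tax on sellers shifts supply to Qs = -73 + 7(P − 5) = -108 + 7P.
167 - 5P = -108 + 7P gives buyer price Pb = 275/12; sellers receive Ps = 275/12 − 5 = 215/12.
New quantity: Q = 167 − 5(275/12) = 629/12.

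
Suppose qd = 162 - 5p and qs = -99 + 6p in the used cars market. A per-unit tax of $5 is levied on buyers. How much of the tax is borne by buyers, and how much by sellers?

Buyers bear 30/11, sellers bear 25/11

Pre-tax equilibrium: p* = 261/11, q* = 477/11.
Tax on buyers shifts demand to qd = 162 − 5(p + 5) = 137 - 5p.
137 - 5p = -99 + 6p gives seller price ps = 236/11; buyers pay pb = 236/11 + 5 = 291/11.
New quantity: q = 162 − 5(291/11) = 327/11.
Buyer burden = 291/11 − 261/11 = 30/11; seller burden = 261/11 − 236/11 = 25/11.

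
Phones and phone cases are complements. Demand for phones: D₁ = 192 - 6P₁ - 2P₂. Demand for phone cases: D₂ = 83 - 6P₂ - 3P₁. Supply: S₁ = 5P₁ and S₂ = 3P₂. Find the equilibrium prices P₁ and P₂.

P₁ = 1562/93, P₂ = 337/93

Market 1: 192 - 6P₁ - 2P₂ = 5P₁ → 11P₁ + 2P₂ = 192.
Market 2: 9P₂ + 3P₁ = 83.
Eliminating P₂: 9×(1) − 2×(2) gives 93P₁ = 1562, so P₁ = 1562/93.
Back-substitute into (2): P₂ = (83 − 3×1562/93) / 9 = 337/93.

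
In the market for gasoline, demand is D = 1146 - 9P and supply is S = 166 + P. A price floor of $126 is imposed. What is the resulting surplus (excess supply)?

Equilibrium price would be P* = 98, so the floor at 126 binds.
At P = 126: D = 12, S = 292.
Surplus = 292 − 12 = 280.

Surplus = 280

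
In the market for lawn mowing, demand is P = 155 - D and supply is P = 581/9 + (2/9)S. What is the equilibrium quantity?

Q* = 74

Set the two price expressions equal: 155 - Q = 581/9 + (2/9)Q.
814/9 = (11/9)Q, so Q* = 74.
P* = 155 − (1)(74) = 81.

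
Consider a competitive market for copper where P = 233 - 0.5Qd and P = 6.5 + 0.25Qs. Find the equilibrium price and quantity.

P* = 82, Q* = 302

Set the two price expressions equal: 233 - 0.5Q = 6.5 + 0.25Q.
226.5 = 0.75Q, so Q* = 302.
P* = 233 − (0.5)(302) = 82.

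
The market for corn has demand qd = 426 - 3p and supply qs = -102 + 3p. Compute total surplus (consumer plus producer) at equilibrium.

Total surplus = 8748

Equilibrium: 426 - 3p = -102 + 3p gives p* = 88, q* = 162.
Demand choke price: p = 142; supply starts at p = 34.
CS = ½(142 − 88)(162) = 4374; PS = ½(88 − 34)(162) = 4374.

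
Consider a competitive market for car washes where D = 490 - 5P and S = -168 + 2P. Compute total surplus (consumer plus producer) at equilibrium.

Total surplus = 140

Equilibrium: 490 - 5P = -168 + 2P gives P* = 94, Q* = 20.
Demand choke price: P = 98; supply starts at P = 84.
CS = ½(98 − 94)(20) = 40; PS = ½(94 − 84)(20) = 100.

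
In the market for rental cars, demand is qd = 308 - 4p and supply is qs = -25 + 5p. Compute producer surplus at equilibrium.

Equilibrium: 308 - 4p = -25 + 5p gives p* = 37, q* = 160.
Supply starts at p = 5 (where qs = 0).
PS = ½(37 − 5)(160) = 2560.

Producer surplus = 2560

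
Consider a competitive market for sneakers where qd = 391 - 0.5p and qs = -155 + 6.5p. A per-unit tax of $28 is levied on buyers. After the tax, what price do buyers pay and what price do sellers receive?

Pre-tax equilibrium: p* = 78, q* = 352.
Tax on buyers shifts demand to qd = 391 − 0.5(p + 28) = 377 - 0.5p.
377 - 0.5p = -155 + 6.5p gives seller price ps = 76; buyers pay pb = 76 + 28 = 104.
New quantity: q = 391 − 0.5(104) = 339.

Buyers pay $104, sellers receive $76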